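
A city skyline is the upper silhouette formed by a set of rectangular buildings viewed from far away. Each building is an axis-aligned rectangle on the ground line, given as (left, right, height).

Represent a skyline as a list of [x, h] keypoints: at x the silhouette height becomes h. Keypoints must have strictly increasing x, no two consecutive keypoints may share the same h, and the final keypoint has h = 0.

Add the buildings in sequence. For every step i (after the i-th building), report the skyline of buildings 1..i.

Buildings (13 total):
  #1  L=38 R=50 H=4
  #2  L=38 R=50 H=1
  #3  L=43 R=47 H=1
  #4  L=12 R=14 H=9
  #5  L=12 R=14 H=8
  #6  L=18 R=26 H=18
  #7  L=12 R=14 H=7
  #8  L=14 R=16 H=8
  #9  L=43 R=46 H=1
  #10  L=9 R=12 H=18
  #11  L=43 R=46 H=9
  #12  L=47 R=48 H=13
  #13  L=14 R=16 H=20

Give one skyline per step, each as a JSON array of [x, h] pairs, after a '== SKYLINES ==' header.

== SKYLINES ==
[[38,4],[50,0]]
[[38,4],[50,0]]
[[38,4],[50,0]]
[[12,9],[14,0],[38,4],[50,0]]
[[12,9],[14,0],[38,4],[50,0]]
[[12,9],[14,0],[18,18],[26,0],[38,4],[50,0]]
[[12,9],[14,0],[18,18],[26,0],[38,4],[50,0]]
[[12,9],[14,8],[16,0],[18,18],[26,0],[38,4],[50,0]]
[[12,9],[14,8],[16,0],[18,18],[26,0],[38,4],[50,0]]
[[9,18],[12,9],[14,8],[16,0],[18,18],[26,0],[38,4],[50,0]]
[[9,18],[12,9],[14,8],[16,0],[18,18],[26,0],[38,4],[43,9],[46,4],[50,0]]
[[9,18],[12,9],[14,8],[16,0],[18,18],[26,0],[38,4],[43,9],[46,4],[47,13],[48,4],[50,0]]
[[9,18],[12,9],[14,20],[16,0],[18,18],[26,0],[38,4],[43,9],[46,4],[47,13],[48,4],[50,0]]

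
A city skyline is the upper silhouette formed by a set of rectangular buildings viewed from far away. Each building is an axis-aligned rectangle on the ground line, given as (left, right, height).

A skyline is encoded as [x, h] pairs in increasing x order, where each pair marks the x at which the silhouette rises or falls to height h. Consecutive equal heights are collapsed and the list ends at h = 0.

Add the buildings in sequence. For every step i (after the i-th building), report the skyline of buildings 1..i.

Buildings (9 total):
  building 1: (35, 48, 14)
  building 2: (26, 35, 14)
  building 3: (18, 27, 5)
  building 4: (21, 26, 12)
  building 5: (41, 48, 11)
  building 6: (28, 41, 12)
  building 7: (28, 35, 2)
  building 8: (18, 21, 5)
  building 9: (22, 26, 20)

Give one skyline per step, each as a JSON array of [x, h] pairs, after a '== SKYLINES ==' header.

== SKYLINES ==
[[35,14],[48,0]]
[[26,14],[48,0]]
[[18,5],[26,14],[48,0]]
[[18,5],[21,12],[26,14],[48,0]]
[[18,5],[21,12],[26,14],[48,0]]
[[18,5],[21,12],[26,14],[48,0]]
[[18,5],[21,12],[26,14],[48,0]]
[[18,5],[21,12],[26,14],[48,0]]
[[18,5],[21,12],[22,20],[26,14],[48,0]]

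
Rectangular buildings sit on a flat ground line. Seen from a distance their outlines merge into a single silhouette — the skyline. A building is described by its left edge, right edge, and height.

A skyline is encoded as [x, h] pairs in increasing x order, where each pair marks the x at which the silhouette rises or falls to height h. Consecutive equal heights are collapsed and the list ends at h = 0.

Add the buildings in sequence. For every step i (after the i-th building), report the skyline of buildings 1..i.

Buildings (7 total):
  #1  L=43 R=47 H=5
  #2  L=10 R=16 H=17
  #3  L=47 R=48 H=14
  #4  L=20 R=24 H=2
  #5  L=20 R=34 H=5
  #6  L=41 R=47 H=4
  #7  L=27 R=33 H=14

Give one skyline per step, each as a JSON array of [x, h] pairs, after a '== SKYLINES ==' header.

== SKYLINES ==
[[43,5],[47,0]]
[[10,17],[16,0],[43,5],[47,0]]
[[10,17],[16,0],[43,5],[47,14],[48,0]]
[[10,17],[16,0],[20,2],[24,0],[43,5],[47,14],[48,0]]
[[10,17],[16,0],[20,5],[34,0],[43,5],[47,14],[48,0]]
[[10,17],[16,0],[20,5],[34,0],[41,4],[43,5],[47,14],[48,0]]
[[10,17],[16,0],[20,5],[27,14],[33,5],[34,0],[41,4],[43,5],[47,14],[48,0]]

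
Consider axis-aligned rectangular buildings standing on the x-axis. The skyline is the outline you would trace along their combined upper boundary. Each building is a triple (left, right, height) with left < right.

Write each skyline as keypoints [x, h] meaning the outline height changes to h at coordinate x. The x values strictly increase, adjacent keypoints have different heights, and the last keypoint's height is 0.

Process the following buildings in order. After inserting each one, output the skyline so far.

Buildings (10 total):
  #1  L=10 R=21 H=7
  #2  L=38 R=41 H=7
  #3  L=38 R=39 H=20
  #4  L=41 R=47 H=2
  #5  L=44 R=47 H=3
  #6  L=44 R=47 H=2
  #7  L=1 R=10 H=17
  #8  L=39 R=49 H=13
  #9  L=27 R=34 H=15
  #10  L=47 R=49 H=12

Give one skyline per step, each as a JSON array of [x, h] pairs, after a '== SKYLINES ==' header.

== SKYLINES ==
[[10,7],[21,0]]
[[10,7],[21,0],[38,7],[41,0]]
[[10,7],[21,0],[38,20],[39,7],[41,0]]
[[10,7],[21,0],[38,20],[39,7],[41,2],[47,0]]
[[10,7],[21,0],[38,20],[39,7],[41,2],[44,3],[47,0]]
[[10,7],[21,0],[38,20],[39,7],[41,2],[44,3],[47,0]]
[[1,17],[10,7],[21,0],[38,20],[39,7],[41,2],[44,3],[47,0]]
[[1,17],[10,7],[21,0],[38,20],[39,13],[49,0]]
[[1,17],[10,7],[21,0],[27,15],[34,0],[38,20],[39,13],[49,0]]
[[1,17],[10,7],[21,0],[27,15],[34,0],[38,20],[39,13],[49,0]]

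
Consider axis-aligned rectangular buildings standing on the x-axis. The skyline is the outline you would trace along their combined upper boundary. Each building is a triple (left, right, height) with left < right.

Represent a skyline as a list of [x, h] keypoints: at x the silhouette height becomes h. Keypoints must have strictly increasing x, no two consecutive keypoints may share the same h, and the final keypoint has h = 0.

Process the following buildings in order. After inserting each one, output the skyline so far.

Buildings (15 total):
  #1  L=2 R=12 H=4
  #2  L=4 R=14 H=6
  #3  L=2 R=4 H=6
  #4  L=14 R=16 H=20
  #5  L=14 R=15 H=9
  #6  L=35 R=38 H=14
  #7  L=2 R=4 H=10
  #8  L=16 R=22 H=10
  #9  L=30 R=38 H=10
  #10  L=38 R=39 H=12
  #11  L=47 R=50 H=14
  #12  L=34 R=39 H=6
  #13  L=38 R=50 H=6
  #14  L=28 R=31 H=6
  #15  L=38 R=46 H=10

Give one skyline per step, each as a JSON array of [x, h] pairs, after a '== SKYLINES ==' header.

== SKYLINES ==
[[2,4],[12,0]]
[[2,4],[4,6],[14,0]]
[[2,6],[14,0]]
[[2,6],[14,20],[16,0]]
[[2,6],[14,20],[16,0]]
[[2,6],[14,20],[16,0],[35,14],[38,0]]
[[2,10],[4,6],[14,20],[16,0],[35,14],[38,0]]
[[2,10],[4,6],[14,20],[16,10],[22,0],[35,14],[38,0]]
[[2,10],[4,6],[14,20],[16,10],[22,0],[30,10],[35,14],[38,0]]
[[2,10],[4,6],[14,20],[16,10],[22,0],[30,10],[35,14],[38,12],[39,0]]
[[2,10],[4,6],[14,20],[16,10],[22,0],[30,10],[35,14],[38,12],[39,0],[47,14],[50,0]]
[[2,10],[4,6],[14,20],[16,10],[22,0],[30,10],[35,14],[38,12],[39,0],[47,14],[50,0]]
[[2,10],[4,6],[14,20],[16,10],[22,0],[30,10],[35,14],[38,12],[39,6],[47,14],[50,0]]
[[2,10],[4,6],[14,20],[16,10],[22,0],[28,6],[30,10],[35,14],[38,12],[39,6],[47,14],[50,0]]
[[2,10],[4,6],[14,20],[16,10],[22,0],[28,6],[30,10],[35,14],[38,12],[39,10],[46,6],[47,14],[50,0]]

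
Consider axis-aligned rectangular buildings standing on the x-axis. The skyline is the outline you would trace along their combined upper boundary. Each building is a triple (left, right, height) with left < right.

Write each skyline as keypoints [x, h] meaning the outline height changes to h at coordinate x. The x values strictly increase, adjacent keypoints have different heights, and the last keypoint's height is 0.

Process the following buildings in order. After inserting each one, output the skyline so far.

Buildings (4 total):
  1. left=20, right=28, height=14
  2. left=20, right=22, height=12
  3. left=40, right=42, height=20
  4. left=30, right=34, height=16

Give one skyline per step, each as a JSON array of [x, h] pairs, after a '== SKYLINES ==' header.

== SKYLINES ==
[[20,14],[28,0]]
[[20,14],[28,0]]
[[20,14],[28,0],[40,20],[42,0]]
[[20,14],[28,0],[30,16],[34,0],[40,20],[42,0]]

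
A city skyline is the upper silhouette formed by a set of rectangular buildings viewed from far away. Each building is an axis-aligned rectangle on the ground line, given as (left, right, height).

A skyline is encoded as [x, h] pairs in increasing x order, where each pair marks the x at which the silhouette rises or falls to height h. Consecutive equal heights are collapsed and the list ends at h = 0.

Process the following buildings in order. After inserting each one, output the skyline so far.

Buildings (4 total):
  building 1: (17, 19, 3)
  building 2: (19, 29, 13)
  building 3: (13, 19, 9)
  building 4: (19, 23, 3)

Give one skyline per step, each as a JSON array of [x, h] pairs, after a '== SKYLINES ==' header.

== SKYLINES ==
[[17,3],[19,0]]
[[17,3],[19,13],[29,0]]
[[13,9],[19,13],[29,0]]
[[13,9],[19,13],[29,0]]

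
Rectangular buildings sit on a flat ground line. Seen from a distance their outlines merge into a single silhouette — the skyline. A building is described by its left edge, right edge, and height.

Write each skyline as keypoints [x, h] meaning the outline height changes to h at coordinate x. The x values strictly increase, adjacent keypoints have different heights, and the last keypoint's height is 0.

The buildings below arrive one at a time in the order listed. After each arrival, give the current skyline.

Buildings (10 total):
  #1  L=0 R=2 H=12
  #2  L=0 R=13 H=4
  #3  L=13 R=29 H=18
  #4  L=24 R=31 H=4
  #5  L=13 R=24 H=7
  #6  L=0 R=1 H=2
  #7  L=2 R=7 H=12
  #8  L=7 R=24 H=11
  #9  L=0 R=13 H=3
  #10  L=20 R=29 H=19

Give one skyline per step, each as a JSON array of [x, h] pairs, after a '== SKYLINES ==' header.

== SKYLINES ==
[[0,12],[2,0]]
[[0,12],[2,4],[13,0]]
[[0,12],[2,4],[13,18],[29,0]]
[[0,12],[2,4],[13,18],[29,4],[31,0]]
[[0,12],[2,4],[13,18],[29,4],[31,0]]
[[0,12],[2,4],[13,18],[29,4],[31,0]]
[[0,12],[7,4],[13,18],[29,4],[31,0]]
[[0,12],[7,11],[13,18],[29,4],[31,0]]
[[0,12],[7,11],[13,18],[29,4],[31,0]]
[[0,12],[7,11],[13,18],[20,19],[29,4],[31,0]]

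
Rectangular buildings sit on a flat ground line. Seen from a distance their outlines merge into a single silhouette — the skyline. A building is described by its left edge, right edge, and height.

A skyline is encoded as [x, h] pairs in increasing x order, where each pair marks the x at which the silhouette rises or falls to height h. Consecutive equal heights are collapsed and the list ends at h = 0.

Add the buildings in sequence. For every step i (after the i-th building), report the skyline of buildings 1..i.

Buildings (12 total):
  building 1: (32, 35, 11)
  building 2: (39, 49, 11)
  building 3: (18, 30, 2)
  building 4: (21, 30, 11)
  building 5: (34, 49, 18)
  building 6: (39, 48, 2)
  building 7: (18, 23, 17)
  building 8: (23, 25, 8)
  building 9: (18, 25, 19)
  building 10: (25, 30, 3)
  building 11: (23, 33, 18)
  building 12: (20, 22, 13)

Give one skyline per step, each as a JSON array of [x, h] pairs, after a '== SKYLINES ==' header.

== SKYLINES ==
[[32,11],[35,0]]
[[32,11],[35,0],[39,11],[49,0]]
[[18,2],[30,0],[32,11],[35,0],[39,11],[49,0]]
[[18,2],[21,11],[30,0],[32,11],[35,0],[39,11],[49,0]]
[[18,2],[21,11],[30,0],[32,11],[34,18],[49,0]]
[[18,2],[21,11],[30,0],[32,11],[34,18],[49,0]]
[[18,17],[23,11],[30,0],[32,11],[34,18],[49,0]]
[[18,17],[23,11],[30,0],[32,11],[34,18],[49,0]]
[[18,19],[25,11],[30,0],[32,11],[34,18],[49,0]]
[[18,19],[25,11],[30,0],[32,11],[34,18],[49,0]]
[[18,19],[25,18],[33,11],[34,18],[49,0]]
[[18,19],[25,18],[33,11],[34,18],[49,0]]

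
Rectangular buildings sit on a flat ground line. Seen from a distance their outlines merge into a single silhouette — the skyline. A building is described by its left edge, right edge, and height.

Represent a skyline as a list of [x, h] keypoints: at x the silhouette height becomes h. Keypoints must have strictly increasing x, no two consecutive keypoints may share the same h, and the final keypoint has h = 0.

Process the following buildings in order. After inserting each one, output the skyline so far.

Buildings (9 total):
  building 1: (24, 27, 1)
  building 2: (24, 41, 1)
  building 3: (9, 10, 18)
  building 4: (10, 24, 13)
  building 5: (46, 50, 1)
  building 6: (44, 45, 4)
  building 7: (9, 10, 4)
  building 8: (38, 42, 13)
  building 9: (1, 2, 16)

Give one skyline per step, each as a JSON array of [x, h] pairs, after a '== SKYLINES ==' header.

== SKYLINES ==
[[24,1],[27,0]]
[[24,1],[41,0]]
[[9,18],[10,0],[24,1],[41,0]]
[[9,18],[10,13],[24,1],[41,0]]
[[9,18],[10,13],[24,1],[41,0],[46,1],[50,0]]
[[9,18],[10,13],[24,1],[41,0],[44,4],[45,0],[46,1],[50,0]]
[[9,18],[10,13],[24,1],[41,0],[44,4],[45,0],[46,1],[50,0]]
[[9,18],[10,13],[24,1],[38,13],[42,0],[44,4],[45,0],[46,1],[50,0]]
[[1,16],[2,0],[9,18],[10,13],[24,1],[38,13],[42,0],[44,4],[45,0],[46,1],[50,0]]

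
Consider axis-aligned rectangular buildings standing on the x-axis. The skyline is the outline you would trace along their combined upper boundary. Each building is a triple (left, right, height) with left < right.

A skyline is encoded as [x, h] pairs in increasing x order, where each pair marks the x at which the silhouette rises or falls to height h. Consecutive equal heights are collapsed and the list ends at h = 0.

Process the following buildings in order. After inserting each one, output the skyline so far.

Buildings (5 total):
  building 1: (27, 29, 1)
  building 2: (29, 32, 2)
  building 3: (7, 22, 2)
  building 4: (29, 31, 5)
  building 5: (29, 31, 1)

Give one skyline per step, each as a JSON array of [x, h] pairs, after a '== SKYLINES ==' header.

== SKYLINES ==
[[27,1],[29,0]]
[[27,1],[29,2],[32,0]]
[[7,2],[22,0],[27,1],[29,2],[32,0]]
[[7,2],[22,0],[27,1],[29,5],[31,2],[32,0]]
[[7,2],[22,0],[27,1],[29,5],[31,2],[32,0]]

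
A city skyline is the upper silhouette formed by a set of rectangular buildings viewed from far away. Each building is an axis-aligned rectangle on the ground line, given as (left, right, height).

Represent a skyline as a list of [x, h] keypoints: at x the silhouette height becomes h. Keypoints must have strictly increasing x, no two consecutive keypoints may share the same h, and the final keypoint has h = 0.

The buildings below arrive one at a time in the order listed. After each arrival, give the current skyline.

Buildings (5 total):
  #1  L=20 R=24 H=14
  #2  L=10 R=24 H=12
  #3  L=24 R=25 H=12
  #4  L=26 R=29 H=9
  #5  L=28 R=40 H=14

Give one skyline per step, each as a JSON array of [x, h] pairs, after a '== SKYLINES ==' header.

== SKYLINES ==
[[20,14],[24,0]]
[[10,12],[20,14],[24,0]]
[[10,12],[20,14],[24,12],[25,0]]
[[10,12],[20,14],[24,12],[25,0],[26,9],[29,0]]
[[10,12],[20,14],[24,12],[25,0],[26,9],[28,14],[40,0]]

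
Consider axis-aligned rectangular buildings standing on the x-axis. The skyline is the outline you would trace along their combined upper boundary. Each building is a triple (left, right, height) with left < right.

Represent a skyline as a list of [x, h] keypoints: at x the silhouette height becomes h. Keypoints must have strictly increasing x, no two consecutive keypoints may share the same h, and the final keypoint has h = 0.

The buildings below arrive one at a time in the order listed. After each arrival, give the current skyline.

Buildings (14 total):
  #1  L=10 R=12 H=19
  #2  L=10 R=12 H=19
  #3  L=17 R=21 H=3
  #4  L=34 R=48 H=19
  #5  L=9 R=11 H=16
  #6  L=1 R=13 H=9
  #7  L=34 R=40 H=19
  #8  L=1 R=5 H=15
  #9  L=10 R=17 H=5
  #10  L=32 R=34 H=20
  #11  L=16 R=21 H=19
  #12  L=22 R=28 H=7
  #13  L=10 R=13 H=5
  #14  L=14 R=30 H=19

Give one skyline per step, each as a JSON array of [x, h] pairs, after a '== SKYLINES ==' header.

== SKYLINES ==
[[10,19],[12,0]]
[[10,19],[12,0]]
[[10,19],[12,0],[17,3],[21,0]]
[[10,19],[12,0],[17,3],[21,0],[34,19],[48,0]]
[[9,16],[10,19],[12,0],[17,3],[21,0],[34,19],[48,0]]
[[1,9],[9,16],[10,19],[12,9],[13,0],[17,3],[21,0],[34,19],[48,0]]
[[1,9],[9,16],[10,19],[12,9],[13,0],[17,3],[21,0],[34,19],[48,0]]
[[1,15],[5,9],[9,16],[10,19],[12,9],[13,0],[17,3],[21,0],[34,19],[48,0]]
[[1,15],[5,9],[9,16],[10,19],[12,9],[13,5],[17,3],[21,0],[34,19],[48,0]]
[[1,15],[5,9],[9,16],[10,19],[12,9],[13,5],[17,3],[21,0],[32,20],[34,19],[48,0]]
[[1,15],[5,9],[9,16],[10,19],[12,9],[13,5],[16,19],[21,0],[32,20],[34,19],[48,0]]
[[1,15],[5,9],[9,16],[10,19],[12,9],[13,5],[16,19],[21,0],[22,7],[28,0],[32,20],[34,19],[48,0]]
[[1,15],[5,9],[9,16],[10,19],[12,9],[13,5],[16,19],[21,0],[22,7],[28,0],[32,20],[34,19],[48,0]]
[[1,15],[5,9],[9,16],[10,19],[12,9],[13,5],[14,19],[30,0],[32,20],[34,19],[48,0]]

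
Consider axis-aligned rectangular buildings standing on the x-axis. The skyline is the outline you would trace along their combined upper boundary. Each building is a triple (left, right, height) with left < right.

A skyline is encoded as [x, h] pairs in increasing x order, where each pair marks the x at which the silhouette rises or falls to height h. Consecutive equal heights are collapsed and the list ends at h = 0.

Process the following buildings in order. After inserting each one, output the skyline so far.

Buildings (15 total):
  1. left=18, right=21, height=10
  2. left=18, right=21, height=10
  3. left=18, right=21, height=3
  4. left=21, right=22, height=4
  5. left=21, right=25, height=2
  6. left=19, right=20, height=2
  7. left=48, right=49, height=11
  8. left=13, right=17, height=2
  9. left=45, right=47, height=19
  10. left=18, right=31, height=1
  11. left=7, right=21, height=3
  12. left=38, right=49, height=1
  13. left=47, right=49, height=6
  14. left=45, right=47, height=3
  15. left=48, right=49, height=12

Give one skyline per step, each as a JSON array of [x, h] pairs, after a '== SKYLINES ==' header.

== SKYLINES ==
[[18,10],[21,0]]
[[18,10],[21,0]]
[[18,10],[21,0]]
[[18,10],[21,4],[22,0]]
[[18,10],[21,4],[22,2],[25,0]]
[[18,10],[21,4],[22,2],[25,0]]
[[18,10],[21,4],[22,2],[25,0],[48,11],[49,0]]
[[13,2],[17,0],[18,10],[21,4],[22,2],[25,0],[48,11],[49,0]]
[[13,2],[17,0],[18,10],[21,4],[22,2],[25,0],[45,19],[47,0],[48,11],[49,0]]
[[13,2],[17,0],[18,10],[21,4],[22,2],[25,1],[31,0],[45,19],[47,0],[48,11],[49,0]]
[[7,3],[18,10],[21,4],[22,2],[25,1],[31,0],[45,19],[47,0],[48,11],[49,0]]
[[7,3],[18,10],[21,4],[22,2],[25,1],[31,0],[38,1],[45,19],[47,1],[48,11],[49,0]]
[[7,3],[18,10],[21,4],[22,2],[25,1],[31,0],[38,1],[45,19],[47,6],[48,11],[49,0]]
[[7,3],[18,10],[21,4],[22,2],[25,1],[31,0],[38,1],[45,19],[47,6],[48,11],[49,0]]
[[7,3],[18,10],[21,4],[22,2],[25,1],[31,0],[38,1],[45,19],[47,6],[48,12],[49,0]]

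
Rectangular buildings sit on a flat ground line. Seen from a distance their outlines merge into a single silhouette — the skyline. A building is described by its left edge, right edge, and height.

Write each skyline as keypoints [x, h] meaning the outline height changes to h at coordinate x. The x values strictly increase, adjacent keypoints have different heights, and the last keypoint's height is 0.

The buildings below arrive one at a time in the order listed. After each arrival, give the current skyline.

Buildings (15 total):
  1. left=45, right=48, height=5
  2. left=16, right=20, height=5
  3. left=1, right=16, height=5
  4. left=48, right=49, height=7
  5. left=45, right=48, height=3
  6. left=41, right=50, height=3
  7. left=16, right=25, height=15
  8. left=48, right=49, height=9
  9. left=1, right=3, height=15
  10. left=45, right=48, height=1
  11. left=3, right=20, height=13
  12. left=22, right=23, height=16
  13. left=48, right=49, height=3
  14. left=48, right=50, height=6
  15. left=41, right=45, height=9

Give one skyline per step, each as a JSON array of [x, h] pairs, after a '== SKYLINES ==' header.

== SKYLINES ==
[[45,5],[48,0]]
[[16,5],[20,0],[45,5],[48,0]]
[[1,5],[20,0],[45,5],[48,0]]
[[1,5],[20,0],[45,5],[48,7],[49,0]]
[[1,5],[20,0],[45,5],[48,7],[49,0]]
[[1,5],[20,0],[41,3],[45,5],[48,7],[49,3],[50,0]]
[[1,5],[16,15],[25,0],[41,3],[45,5],[48,7],[49,3],[50,0]]
[[1,5],[16,15],[25,0],[41,3],[45,5],[48,9],[49,3],[50,0]]
[[1,15],[3,5],[16,15],[25,0],[41,3],[45,5],[48,9],[49,3],[50,0]]
[[1,15],[3,5],[16,15],[25,0],[41,3],[45,5],[48,9],[49,3],[50,0]]
[[1,15],[3,13],[16,15],[25,0],[41,3],[45,5],[48,9],[49,3],[50,0]]
[[1,15],[3,13],[16,15],[22,16],[23,15],[25,0],[41,3],[45,5],[48,9],[49,3],[50,0]]
[[1,15],[3,13],[16,15],[22,16],[23,15],[25,0],[41,3],[45,5],[48,9],[49,3],[50,0]]
[[1,15],[3,13],[16,15],[22,16],[23,15],[25,0],[41,3],[45,5],[48,9],[49,6],[50,0]]
[[1,15],[3,13],[16,15],[22,16],[23,15],[25,0],[41,9],[45,5],[48,9],[49,6],[50,0]]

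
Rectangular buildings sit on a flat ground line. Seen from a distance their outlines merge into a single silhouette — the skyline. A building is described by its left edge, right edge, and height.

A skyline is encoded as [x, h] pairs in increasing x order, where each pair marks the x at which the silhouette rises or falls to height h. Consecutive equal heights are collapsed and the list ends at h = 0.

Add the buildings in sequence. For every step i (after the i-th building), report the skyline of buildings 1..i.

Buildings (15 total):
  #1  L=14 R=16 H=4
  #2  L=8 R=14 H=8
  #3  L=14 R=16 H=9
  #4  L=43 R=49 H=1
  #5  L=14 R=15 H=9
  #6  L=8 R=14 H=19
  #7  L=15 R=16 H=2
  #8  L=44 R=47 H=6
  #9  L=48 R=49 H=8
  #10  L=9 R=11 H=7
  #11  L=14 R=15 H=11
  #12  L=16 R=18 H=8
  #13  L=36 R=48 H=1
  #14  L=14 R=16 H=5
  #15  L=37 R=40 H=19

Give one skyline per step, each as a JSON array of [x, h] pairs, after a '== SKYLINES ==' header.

== SKYLINES ==
[[14,4],[16,0]]
[[8,8],[14,4],[16,0]]
[[8,8],[14,9],[16,0]]
[[8,8],[14,9],[16,0],[43,1],[49,0]]
[[8,8],[14,9],[16,0],[43,1],[49,0]]
[[8,19],[14,9],[16,0],[43,1],[49,0]]
[[8,19],[14,9],[16,0],[43,1],[49,0]]
[[8,19],[14,9],[16,0],[43,1],[44,6],[47,1],[49,0]]
[[8,19],[14,9],[16,0],[43,1],[44,6],[47,1],[48,8],[49,0]]
[[8,19],[14,9],[16,0],[43,1],[44,6],[47,1],[48,8],[49,0]]
[[8,19],[14,11],[15,9],[16,0],[43,1],[44,6],[47,1],[48,8],[49,0]]
[[8,19],[14,11],[15,9],[16,8],[18,0],[43,1],[44,6],[47,1],[48,8],[49,0]]
[[8,19],[14,11],[15,9],[16,8],[18,0],[36,1],[44,6],[47,1],[48,8],[49,0]]
[[8,19],[14,11],[15,9],[16,8],[18,0],[36,1],[44,6],[47,1],[48,8],[49,0]]
[[8,19],[14,11],[15,9],[16,8],[18,0],[36,1],[37,19],[40,1],[44,6],[47,1],[48,8],[49,0]]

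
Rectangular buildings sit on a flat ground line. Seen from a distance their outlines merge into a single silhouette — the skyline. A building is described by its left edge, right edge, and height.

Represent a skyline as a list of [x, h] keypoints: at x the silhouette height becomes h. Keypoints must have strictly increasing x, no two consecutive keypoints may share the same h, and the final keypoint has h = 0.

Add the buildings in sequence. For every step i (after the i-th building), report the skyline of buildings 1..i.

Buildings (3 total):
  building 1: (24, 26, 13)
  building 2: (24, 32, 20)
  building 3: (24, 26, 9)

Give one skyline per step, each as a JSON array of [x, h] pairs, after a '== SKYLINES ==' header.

== SKYLINES ==
[[24,13],[26,0]]
[[24,20],[32,0]]
[[24,20],[32,0]]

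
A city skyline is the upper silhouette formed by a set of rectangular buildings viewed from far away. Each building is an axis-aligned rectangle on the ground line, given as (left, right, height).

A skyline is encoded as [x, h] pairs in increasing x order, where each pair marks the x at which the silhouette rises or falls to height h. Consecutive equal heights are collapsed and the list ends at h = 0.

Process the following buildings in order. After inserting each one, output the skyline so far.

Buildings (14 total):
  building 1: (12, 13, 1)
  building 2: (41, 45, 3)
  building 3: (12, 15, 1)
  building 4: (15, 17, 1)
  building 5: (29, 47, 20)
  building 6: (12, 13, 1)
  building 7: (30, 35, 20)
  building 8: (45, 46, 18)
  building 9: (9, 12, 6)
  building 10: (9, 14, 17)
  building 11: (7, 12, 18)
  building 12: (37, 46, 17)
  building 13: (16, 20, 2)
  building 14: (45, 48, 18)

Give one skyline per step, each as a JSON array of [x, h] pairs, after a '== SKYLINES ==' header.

== SKYLINES ==
[[12,1],[13,0]]
[[12,1],[13,0],[41,3],[45,0]]
[[12,1],[15,0],[41,3],[45,0]]
[[12,1],[17,0],[41,3],[45,0]]
[[12,1],[17,0],[29,20],[47,0]]
[[12,1],[17,0],[29,20],[47,0]]
[[12,1],[17,0],[29,20],[47,0]]
[[12,1],[17,0],[29,20],[47,0]]
[[9,6],[12,1],[17,0],[29,20],[47,0]]
[[9,17],[14,1],[17,0],[29,20],[47,0]]
[[7,18],[12,17],[14,1],[17,0],[29,20],[47,0]]
[[7,18],[12,17],[14,1],[17,0],[29,20],[47,0]]
[[7,18],[12,17],[14,1],[16,2],[20,0],[29,20],[47,0]]
[[7,18],[12,17],[14,1],[16,2],[20,0],[29,20],[47,18],[48,0]]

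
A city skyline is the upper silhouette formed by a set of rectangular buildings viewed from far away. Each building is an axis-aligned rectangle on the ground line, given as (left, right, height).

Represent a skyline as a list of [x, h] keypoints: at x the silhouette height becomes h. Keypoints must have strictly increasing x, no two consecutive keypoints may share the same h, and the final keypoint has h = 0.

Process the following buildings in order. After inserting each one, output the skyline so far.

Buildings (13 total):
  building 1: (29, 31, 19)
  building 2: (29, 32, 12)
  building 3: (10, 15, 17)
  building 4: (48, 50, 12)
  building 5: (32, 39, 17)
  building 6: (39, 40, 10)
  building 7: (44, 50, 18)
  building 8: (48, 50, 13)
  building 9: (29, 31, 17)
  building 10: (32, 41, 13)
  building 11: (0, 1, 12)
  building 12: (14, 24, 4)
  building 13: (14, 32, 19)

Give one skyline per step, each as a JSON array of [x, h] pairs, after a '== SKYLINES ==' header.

== SKYLINES ==
[[29,19],[31,0]]
[[29,19],[31,12],[32,0]]
[[10,17],[15,0],[29,19],[31,12],[32,0]]
[[10,17],[15,0],[29,19],[31,12],[32,0],[48,12],[50,0]]
[[10,17],[15,0],[29,19],[31,12],[32,17],[39,0],[48,12],[50,0]]
[[10,17],[15,0],[29,19],[31,12],[32,17],[39,10],[40,0],[48,12],[50,0]]
[[10,17],[15,0],[29,19],[31,12],[32,17],[39,10],[40,0],[44,18],[50,0]]
[[10,17],[15,0],[29,19],[31,12],[32,17],[39,10],[40,0],[44,18],[50,0]]
[[10,17],[15,0],[29,19],[31,12],[32,17],[39,10],[40,0],[44,18],[50,0]]
[[10,17],[15,0],[29,19],[31,12],[32,17],[39,13],[41,0],[44,18],[50,0]]
[[0,12],[1,0],[10,17],[15,0],[29,19],[31,12],[32,17],[39,13],[41,0],[44,18],[50,0]]
[[0,12],[1,0],[10,17],[15,4],[24,0],[29,19],[31,12],[32,17],[39,13],[41,0],[44,18],[50,0]]
[[0,12],[1,0],[10,17],[14,19],[32,17],[39,13],[41,0],[44,18],[50,0]]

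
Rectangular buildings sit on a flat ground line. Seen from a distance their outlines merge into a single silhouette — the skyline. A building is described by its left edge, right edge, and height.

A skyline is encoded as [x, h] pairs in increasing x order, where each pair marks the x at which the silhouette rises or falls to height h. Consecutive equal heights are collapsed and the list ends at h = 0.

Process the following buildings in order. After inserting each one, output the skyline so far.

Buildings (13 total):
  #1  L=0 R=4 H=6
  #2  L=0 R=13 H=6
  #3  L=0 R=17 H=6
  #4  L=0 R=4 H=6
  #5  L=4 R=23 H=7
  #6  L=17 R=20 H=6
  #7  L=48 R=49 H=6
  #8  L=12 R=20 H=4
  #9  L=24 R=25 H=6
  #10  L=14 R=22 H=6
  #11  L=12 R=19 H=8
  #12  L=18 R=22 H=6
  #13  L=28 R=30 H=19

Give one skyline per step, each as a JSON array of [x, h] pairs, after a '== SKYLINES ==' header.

== SKYLINES ==
[[0,6],[4,0]]
[[0,6],[13,0]]
[[0,6],[17,0]]
[[0,6],[17,0]]
[[0,6],[4,7],[23,0]]
[[0,6],[4,7],[23,0]]
[[0,6],[4,7],[23,0],[48,6],[49,0]]
[[0,6],[4,7],[23,0],[48,6],[49,0]]
[[0,6],[4,7],[23,0],[24,6],[25,0],[48,6],[49,0]]
[[0,6],[4,7],[23,0],[24,6],[25,0],[48,6],[49,0]]
[[0,6],[4,7],[12,8],[19,7],[23,0],[24,6],[25,0],[48,6],[49,0]]
[[0,6],[4,7],[12,8],[19,7],[23,0],[24,6],[25,0],[48,6],[49,0]]
[[0,6],[4,7],[12,8],[19,7],[23,0],[24,6],[25,0],[28,19],[30,0],[48,6],[49,0]]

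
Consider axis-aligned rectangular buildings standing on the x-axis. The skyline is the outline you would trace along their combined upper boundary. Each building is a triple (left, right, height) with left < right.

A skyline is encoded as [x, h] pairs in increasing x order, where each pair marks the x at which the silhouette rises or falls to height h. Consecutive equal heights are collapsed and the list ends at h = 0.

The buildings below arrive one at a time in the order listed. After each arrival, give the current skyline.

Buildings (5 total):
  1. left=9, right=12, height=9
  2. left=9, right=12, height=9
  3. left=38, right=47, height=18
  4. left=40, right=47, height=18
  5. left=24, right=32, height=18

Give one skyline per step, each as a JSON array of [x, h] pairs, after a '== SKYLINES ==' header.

== SKYLINES ==
[[9,9],[12,0]]
[[9,9],[12,0]]
[[9,9],[12,0],[38,18],[47,0]]
[[9,9],[12,0],[38,18],[47,0]]
[[9,9],[12,0],[24,18],[32,0],[38,18],[47,0]]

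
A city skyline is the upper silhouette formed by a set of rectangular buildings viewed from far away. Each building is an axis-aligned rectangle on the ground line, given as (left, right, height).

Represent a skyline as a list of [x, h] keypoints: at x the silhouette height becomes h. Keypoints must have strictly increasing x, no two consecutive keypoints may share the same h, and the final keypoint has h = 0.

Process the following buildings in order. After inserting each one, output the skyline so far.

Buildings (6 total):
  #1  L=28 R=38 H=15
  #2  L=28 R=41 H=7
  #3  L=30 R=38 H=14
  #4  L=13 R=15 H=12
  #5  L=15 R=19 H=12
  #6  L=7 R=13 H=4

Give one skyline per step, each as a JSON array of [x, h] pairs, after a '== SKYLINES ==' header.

== SKYLINES ==
[[28,15],[38,0]]
[[28,15],[38,7],[41,0]]
[[28,15],[38,7],[41,0]]
[[13,12],[15,0],[28,15],[38,7],[41,0]]
[[13,12],[19,0],[28,15],[38,7],[41,0]]
[[7,4],[13,12],[19,0],[28,15],[38,7],[41,0]]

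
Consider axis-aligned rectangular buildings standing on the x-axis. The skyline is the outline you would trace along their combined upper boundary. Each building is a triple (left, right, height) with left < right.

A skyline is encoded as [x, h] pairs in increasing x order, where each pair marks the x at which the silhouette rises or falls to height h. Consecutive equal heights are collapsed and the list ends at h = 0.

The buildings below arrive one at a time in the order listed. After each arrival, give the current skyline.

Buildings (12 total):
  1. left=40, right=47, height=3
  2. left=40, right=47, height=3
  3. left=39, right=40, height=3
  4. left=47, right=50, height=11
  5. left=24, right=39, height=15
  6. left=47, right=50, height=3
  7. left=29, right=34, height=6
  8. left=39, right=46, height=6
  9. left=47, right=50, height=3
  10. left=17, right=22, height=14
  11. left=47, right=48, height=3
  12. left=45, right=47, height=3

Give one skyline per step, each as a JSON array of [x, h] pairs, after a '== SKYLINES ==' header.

== SKYLINES ==
[[40,3],[47,0]]
[[40,3],[47,0]]
[[39,3],[47,0]]
[[39,3],[47,11],[50,0]]
[[24,15],[39,3],[47,11],[50,0]]
[[24,15],[39,3],[47,11],[50,0]]
[[24,15],[39,3],[47,11],[50,0]]
[[24,15],[39,6],[46,3],[47,11],[50,0]]
[[24,15],[39,6],[46,3],[47,11],[50,0]]
[[17,14],[22,0],[24,15],[39,6],[46,3],[47,11],[50,0]]
[[17,14],[22,0],[24,15],[39,6],[46,3],[47,11],[50,0]]
[[17,14],[22,0],[24,15],[39,6],[46,3],[47,11],[50,0]]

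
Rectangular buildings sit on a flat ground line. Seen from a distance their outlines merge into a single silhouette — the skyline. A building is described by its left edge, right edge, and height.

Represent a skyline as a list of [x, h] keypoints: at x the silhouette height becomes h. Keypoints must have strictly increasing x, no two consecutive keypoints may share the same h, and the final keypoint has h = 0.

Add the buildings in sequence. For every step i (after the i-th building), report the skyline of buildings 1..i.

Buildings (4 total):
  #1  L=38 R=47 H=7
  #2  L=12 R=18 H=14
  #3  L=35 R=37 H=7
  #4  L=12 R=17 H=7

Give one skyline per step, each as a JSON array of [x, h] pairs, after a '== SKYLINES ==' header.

== SKYLINES ==
[[38,7],[47,0]]
[[12,14],[18,0],[38,7],[47,0]]
[[12,14],[18,0],[35,7],[37,0],[38,7],[47,0]]
[[12,14],[18,0],[35,7],[37,0],[38,7],[47,0]]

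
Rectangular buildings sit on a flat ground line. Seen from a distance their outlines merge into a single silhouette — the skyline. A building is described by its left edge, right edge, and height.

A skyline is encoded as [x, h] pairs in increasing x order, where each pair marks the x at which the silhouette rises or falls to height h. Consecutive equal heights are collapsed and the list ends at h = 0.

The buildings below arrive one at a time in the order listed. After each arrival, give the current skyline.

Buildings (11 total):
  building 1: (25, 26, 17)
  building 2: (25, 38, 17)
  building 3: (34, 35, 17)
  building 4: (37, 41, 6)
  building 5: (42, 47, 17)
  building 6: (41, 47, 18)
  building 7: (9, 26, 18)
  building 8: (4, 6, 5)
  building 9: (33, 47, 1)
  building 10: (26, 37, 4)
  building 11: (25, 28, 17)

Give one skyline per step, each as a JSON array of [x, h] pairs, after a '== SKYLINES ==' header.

== SKYLINES ==
[[25,17],[26,0]]
[[25,17],[38,0]]
[[25,17],[38,0]]
[[25,17],[38,6],[41,0]]
[[25,17],[38,6],[41,0],[42,17],[47,0]]
[[25,17],[38,6],[41,18],[47,0]]
[[9,18],[26,17],[38,6],[41,18],[47,0]]
[[4,5],[6,0],[9,18],[26,17],[38,6],[41,18],[47,0]]
[[4,5],[6,0],[9,18],[26,17],[38,6],[41,18],[47,0]]
[[4,5],[6,0],[9,18],[26,17],[38,6],[41,18],[47,0]]
[[4,5],[6,0],[9,18],[26,17],[38,6],[41,18],[47,0]]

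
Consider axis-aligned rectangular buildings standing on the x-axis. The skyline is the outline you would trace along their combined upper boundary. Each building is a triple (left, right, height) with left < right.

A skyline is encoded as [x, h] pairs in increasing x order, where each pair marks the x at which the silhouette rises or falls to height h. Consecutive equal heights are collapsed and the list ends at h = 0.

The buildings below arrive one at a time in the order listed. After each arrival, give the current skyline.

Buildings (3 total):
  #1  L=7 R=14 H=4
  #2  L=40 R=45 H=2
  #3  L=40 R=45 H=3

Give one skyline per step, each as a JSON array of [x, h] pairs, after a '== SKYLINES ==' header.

== SKYLINES ==
[[7,4],[14,0]]
[[7,4],[14,0],[40,2],[45,0]]
[[7,4],[14,0],[40,3],[45,0]]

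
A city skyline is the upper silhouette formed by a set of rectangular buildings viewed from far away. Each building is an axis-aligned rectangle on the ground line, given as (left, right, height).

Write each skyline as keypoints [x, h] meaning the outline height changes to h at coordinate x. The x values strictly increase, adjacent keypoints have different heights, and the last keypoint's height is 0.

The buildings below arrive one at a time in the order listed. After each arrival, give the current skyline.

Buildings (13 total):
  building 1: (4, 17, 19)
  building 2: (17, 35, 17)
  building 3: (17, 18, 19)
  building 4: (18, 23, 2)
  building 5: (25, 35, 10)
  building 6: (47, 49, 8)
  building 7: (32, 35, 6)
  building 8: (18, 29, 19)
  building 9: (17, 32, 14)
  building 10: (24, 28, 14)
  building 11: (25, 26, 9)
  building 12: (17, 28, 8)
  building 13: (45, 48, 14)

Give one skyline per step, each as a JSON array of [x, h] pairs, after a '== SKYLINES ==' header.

== SKYLINES ==
[[4,19],[17,0]]
[[4,19],[17,17],[35,0]]
[[4,19],[18,17],[35,0]]
[[4,19],[18,17],[35,0]]
[[4,19],[18,17],[35,0]]
[[4,19],[18,17],[35,0],[47,8],[49,0]]
[[4,19],[18,17],[35,0],[47,8],[49,0]]
[[4,19],[29,17],[35,0],[47,8],[49,0]]
[[4,19],[29,17],[35,0],[47,8],[49,0]]
[[4,19],[29,17],[35,0],[47,8],[49,0]]
[[4,19],[29,17],[35,0],[47,8],[49,0]]
[[4,19],[29,17],[35,0],[47,8],[49,0]]
[[4,19],[29,17],[35,0],[45,14],[48,8],[49,0]]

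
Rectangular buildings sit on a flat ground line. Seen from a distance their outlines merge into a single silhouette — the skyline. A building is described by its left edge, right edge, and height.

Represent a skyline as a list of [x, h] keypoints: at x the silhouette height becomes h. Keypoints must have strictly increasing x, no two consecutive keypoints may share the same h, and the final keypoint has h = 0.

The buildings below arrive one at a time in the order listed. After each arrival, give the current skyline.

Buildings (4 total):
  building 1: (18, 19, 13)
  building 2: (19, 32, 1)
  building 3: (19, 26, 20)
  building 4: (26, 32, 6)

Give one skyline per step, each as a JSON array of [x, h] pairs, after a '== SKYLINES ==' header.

== SKYLINES ==
[[18,13],[19,0]]
[[18,13],[19,1],[32,0]]
[[18,13],[19,20],[26,1],[32,0]]
[[18,13],[19,20],[26,6],[32,0]]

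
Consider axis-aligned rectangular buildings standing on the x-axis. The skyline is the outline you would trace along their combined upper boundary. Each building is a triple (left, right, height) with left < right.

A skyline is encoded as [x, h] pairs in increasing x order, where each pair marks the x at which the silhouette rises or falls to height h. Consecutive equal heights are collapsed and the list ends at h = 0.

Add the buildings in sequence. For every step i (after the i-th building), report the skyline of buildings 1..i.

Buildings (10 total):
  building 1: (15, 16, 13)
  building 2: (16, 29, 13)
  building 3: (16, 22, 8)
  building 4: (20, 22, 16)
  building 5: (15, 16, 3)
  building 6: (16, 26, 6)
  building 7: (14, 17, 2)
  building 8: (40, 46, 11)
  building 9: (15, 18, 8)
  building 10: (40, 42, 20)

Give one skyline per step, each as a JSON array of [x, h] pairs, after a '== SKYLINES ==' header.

== SKYLINES ==
[[15,13],[16,0]]
[[15,13],[29,0]]
[[15,13],[29,0]]
[[15,13],[20,16],[22,13],[29,0]]
[[15,13],[20,16],[22,13],[29,0]]
[[15,13],[20,16],[22,13],[29,0]]
[[14,2],[15,13],[20,16],[22,13],[29,0]]
[[14,2],[15,13],[20,16],[22,13],[29,0],[40,11],[46,0]]
[[14,2],[15,13],[20,16],[22,13],[29,0],[40,11],[46,0]]
[[14,2],[15,13],[20,16],[22,13],[29,0],[40,20],[42,11],[46,0]]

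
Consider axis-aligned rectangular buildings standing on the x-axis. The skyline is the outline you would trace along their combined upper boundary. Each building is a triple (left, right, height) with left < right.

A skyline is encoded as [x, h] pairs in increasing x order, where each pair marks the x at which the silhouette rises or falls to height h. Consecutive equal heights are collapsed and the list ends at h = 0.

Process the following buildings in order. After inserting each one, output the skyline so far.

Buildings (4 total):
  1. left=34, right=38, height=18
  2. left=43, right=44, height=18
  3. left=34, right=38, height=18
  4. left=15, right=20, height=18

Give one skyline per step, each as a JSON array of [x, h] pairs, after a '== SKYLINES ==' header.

== SKYLINES ==
[[34,18],[38,0]]
[[34,18],[38,0],[43,18],[44,0]]
[[34,18],[38,0],[43,18],[44,0]]
[[15,18],[20,0],[34,18],[38,0],[43,18],[44,0]]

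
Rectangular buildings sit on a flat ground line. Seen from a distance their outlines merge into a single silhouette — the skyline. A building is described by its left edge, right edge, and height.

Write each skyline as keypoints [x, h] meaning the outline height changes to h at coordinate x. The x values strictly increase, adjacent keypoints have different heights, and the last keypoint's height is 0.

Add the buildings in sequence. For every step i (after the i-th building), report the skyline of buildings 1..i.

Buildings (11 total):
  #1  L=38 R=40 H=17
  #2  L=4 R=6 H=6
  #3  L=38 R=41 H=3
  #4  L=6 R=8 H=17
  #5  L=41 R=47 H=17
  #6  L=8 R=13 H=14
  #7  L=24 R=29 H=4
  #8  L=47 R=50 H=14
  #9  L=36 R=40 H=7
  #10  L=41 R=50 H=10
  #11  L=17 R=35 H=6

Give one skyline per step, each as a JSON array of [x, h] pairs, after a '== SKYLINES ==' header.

== SKYLINES ==
[[38,17],[40,0]]
[[4,6],[6,0],[38,17],[40,0]]
[[4,6],[6,0],[38,17],[40,3],[41,0]]
[[4,6],[6,17],[8,0],[38,17],[40,3],[41,0]]
[[4,6],[6,17],[8,0],[38,17],[40,3],[41,17],[47,0]]
[[4,6],[6,17],[8,14],[13,0],[38,17],[40,3],[41,17],[47,0]]
[[4,6],[6,17],[8,14],[13,0],[24,4],[29,0],[38,17],[40,3],[41,17],[47,0]]
[[4,6],[6,17],[8,14],[13,0],[24,4],[29,0],[38,17],[40,3],[41,17],[47,14],[50,0]]
[[4,6],[6,17],[8,14],[13,0],[24,4],[29,0],[36,7],[38,17],[40,3],[41,17],[47,14],[50,0]]
[[4,6],[6,17],[8,14],[13,0],[24,4],[29,0],[36,7],[38,17],[40,3],[41,17],[47,14],[50,0]]
[[4,6],[6,17],[8,14],[13,0],[17,6],[35,0],[36,7],[38,17],[40,3],[41,17],[47,14],[50,0]]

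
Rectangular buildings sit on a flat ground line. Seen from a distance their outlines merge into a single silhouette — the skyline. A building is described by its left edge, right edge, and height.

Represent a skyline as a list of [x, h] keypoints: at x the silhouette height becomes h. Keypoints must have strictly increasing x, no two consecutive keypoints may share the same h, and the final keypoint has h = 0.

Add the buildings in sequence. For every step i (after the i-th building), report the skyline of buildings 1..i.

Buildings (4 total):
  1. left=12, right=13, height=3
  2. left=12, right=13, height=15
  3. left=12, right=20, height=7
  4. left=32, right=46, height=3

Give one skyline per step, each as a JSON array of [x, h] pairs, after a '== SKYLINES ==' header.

== SKYLINES ==
[[12,3],[13,0]]
[[12,15],[13,0]]
[[12,15],[13,7],[20,0]]
[[12,15],[13,7],[20,0],[32,3],[46,0]]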